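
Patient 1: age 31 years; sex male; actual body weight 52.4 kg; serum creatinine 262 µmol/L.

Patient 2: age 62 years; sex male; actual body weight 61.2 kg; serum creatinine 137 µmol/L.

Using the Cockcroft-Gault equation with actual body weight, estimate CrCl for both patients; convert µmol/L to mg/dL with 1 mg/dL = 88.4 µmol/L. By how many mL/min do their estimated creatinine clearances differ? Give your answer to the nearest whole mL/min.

Patient 1: SCr = 262 / 88.4 = 2.964 mg/dL
Patient 1: CrCl = (140 − 31) × 52.4 / (72 × 2.964) = 5711.6 / 213.41 ≈ 26.8 mL/min
Patient 2: SCr = 137 / 88.4 = 1.55 mg/dL
Patient 2: CrCl = (140 − 62) × 61.2 / (72 × 1.55) = 4773.6 / 111.60 ≈ 42.8 mL/min
|26.8 − 42.8| = 16.0 mL/min

16 mL/min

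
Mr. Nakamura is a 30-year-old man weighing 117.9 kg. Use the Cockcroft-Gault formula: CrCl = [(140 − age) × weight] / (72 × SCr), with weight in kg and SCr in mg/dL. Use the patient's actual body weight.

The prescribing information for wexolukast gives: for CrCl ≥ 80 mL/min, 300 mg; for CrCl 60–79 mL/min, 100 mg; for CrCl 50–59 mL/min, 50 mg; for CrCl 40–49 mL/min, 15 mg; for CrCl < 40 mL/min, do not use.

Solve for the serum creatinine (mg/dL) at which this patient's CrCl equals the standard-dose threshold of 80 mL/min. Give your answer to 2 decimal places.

2.25 mg/dL

Standard dose requires CrCl ≥ 80 mL/min.
Set (140 − 30) × 117.9 / (72 × SCr) = 80
SCr = (140 − 30) × 117.9 / (72 × 80) = 2.252 mg/dL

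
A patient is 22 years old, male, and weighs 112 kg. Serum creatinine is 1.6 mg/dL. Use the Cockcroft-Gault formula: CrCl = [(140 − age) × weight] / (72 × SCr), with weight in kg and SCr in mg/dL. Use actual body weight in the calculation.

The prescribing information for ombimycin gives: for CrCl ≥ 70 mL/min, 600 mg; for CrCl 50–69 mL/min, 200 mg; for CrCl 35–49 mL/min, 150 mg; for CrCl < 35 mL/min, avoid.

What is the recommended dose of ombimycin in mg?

CrCl = (140 − 22) × 112 / (72 × 1.6) = 13216.0 / 115.20 ≈ 114.7 mL/min
CrCl ≈ 115 mL/min → bracket ≥ 70 mL/min.
Dose for this bracket: 600 mg.

600 mg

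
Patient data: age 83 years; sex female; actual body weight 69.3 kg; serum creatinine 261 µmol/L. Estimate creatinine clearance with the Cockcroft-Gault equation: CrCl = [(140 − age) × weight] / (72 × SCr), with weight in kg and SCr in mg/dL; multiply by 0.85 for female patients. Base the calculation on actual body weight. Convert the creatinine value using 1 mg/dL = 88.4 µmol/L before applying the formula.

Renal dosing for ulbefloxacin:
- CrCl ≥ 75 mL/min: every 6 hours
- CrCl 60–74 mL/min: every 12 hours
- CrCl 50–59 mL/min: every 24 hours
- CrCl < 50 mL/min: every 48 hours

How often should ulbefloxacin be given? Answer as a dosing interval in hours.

every 48 hours

SCr = 261 / 88.4 = 2.952 mg/dL
CrCl = (140 − 83) × 69.3 / (72 × 2.952) × 0.85 = 3950.1 / 212.54 × 0.85 ≈ 15.8 mL/min
CrCl ≈ 16 mL/min → bracket < 50 mL/min → every 48 hours.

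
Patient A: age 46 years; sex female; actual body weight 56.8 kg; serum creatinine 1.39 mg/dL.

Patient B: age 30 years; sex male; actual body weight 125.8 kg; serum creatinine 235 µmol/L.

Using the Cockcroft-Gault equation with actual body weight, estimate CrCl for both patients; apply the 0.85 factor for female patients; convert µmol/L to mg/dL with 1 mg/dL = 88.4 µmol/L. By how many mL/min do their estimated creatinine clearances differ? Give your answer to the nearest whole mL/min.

Patient A: CrCl = (140 − 46) × 56.8 / (72 × 1.39) × 0.85 = 5339.2 / 100.08 × 0.85 ≈ 45.3 mL/min
Patient B: SCr = 235 / 88.4 = 2.658 mg/dL
Patient B: CrCl = (140 − 30) × 125.8 / (72 × 2.658) = 13838.0 / 191.38 ≈ 72.3 mL/min
|45.3 − 72.3| = 27.0 mL/min

27 mL/min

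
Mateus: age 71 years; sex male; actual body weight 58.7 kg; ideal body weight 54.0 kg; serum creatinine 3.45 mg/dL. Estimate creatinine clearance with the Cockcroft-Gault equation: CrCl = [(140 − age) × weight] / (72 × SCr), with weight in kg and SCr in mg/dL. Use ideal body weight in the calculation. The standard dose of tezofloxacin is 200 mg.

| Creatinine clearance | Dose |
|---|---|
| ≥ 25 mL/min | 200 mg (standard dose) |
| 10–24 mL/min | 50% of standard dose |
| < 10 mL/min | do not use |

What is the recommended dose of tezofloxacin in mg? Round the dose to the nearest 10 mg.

100 mg

CrCl = (140 − 71) × 54 / (72 × 3.45) = 3726.0 / 248.40 ≈ 15.0 mL/min
CrCl ≈ 15 mL/min → bracket 10–24 mL/min.
50% of 200 mg = 100 mg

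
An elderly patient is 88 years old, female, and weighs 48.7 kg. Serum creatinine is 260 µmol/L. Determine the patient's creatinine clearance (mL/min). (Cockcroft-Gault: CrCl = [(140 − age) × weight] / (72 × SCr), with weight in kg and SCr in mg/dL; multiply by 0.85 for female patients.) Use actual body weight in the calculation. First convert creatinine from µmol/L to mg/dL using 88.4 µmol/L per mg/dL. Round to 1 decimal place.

SCr = 260 / 88.4 = 2.941 mg/dL
CrCl = (140 − 88) × 48.7 / (72 × 2.941) × 0.85 = 2532.4 / 211.75 × 0.85 ≈ 10.2 mL/min

10.2 mL/min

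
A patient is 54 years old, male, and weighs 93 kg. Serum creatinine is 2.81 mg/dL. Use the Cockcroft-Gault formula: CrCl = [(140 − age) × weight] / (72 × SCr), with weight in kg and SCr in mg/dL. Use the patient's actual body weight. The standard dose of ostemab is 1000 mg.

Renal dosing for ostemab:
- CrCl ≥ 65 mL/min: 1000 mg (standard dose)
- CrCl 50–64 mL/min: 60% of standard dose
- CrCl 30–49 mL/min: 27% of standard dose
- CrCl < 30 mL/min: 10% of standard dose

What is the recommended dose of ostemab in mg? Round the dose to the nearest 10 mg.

270 mg

CrCl = (140 − 54) × 93 / (72 × 2.81) = 7998.0 / 202.32 ≈ 39.5 mL/min
CrCl ≈ 40 mL/min → bracket 30–49 mL/min.
27% of 1000 mg = 270 mg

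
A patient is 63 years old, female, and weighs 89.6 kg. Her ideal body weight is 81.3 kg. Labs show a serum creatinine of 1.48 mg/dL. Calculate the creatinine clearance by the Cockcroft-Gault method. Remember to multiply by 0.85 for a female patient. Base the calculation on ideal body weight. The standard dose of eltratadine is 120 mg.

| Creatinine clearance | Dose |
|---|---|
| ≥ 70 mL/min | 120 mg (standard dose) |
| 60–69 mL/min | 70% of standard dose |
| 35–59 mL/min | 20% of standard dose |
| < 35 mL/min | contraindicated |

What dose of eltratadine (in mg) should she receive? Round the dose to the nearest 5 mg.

CrCl = (140 − 63) × 81.3 / (72 × 1.48) × 0.85 = 6260.1 / 106.56 × 0.85 ≈ 49.9 mL/min
CrCl ≈ 50 mL/min → bracket 35–59 mL/min.
20% of 120 mg = 24 mg → 25 mg

25 mg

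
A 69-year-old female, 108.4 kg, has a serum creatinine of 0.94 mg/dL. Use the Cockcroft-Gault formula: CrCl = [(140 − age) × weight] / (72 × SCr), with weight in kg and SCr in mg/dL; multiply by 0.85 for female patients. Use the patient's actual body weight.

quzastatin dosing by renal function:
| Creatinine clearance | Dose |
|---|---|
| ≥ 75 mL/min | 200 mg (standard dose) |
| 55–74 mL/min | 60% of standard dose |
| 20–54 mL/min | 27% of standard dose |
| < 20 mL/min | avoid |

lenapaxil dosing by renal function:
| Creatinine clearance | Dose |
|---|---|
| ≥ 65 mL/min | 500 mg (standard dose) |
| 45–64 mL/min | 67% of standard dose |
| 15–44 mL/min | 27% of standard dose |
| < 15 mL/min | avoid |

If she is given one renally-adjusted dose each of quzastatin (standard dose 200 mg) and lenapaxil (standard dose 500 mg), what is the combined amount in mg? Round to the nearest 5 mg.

CrCl = (140 − 69) × 108.4 / (72 × 0.94) × 0.85 = 7696.4 / 67.68 × 0.85 ≈ 96.7 mL/min
CrCl ≈ 97 mL/min.
quzastatin: ≥ 75 mL/min → 100% of 200 mg = 200 mg.
lenapaxil: ≥ 65 mL/min → 100% of 500 mg = 500 mg.
Total = 200 + 500 = 700 mg.

700 mg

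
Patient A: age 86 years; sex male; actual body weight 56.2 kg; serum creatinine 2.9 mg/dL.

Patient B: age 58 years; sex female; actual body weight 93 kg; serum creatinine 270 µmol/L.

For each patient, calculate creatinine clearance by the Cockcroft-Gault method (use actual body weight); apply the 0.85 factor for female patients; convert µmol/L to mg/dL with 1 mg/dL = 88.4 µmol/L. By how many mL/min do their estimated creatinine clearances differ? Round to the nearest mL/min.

15 mL/min

Patient A: CrCl = (140 − 86) × 56.2 / (72 × 2.9) = 3034.8 / 208.80 ≈ 14.5 mL/min
Patient B: SCr = 270 / 88.4 = 3.054 mg/dL
Patient B: CrCl = (140 − 58) × 93 / (72 × 3.054) × 0.85 = 7626.0 / 219.89 × 0.85 ≈ 29.5 mL/min
|14.5 − 29.5| = 15.0 mL/min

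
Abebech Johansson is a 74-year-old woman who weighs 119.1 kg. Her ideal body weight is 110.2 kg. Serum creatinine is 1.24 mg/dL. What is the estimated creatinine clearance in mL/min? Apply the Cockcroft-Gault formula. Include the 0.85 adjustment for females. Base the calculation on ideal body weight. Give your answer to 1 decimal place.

CrCl = (140 − 74) × 110.2 / (72 × 1.24) × 0.85 = 7273.2 / 89.28 × 0.85 ≈ 69.2 mL/min

69.2 mL/min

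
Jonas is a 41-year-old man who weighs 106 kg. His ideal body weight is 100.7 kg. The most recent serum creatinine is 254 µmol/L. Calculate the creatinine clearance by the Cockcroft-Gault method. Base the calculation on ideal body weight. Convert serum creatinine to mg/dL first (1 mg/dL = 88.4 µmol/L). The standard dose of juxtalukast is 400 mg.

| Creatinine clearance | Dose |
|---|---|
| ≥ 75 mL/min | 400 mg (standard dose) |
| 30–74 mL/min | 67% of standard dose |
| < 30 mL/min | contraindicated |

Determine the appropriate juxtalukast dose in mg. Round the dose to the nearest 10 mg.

SCr = 254 / 88.4 = 2.873 mg/dL
CrCl = (140 − 41) × 100.7 / (72 × 2.873) = 9969.3 / 206.86 ≈ 48.2 mL/min
CrCl ≈ 48 mL/min → bracket 30–74 mL/min.
67% of 400 mg = 268 mg → 270 mg

270 mg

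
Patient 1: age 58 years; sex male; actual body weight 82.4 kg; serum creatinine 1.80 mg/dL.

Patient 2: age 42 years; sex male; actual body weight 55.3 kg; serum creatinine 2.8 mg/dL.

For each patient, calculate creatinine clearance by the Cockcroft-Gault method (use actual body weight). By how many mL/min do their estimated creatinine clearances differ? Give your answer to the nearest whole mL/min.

25 mL/min

Patient 1: CrCl = (140 − 58) × 82.4 / (72 × 1.8) = 6756.8 / 129.60 ≈ 52.1 mL/min
Patient 2: CrCl = (140 − 42) × 55.3 / (72 × 2.8) = 5419.4 / 201.60 ≈ 26.9 mL/min
|52.1 − 26.9| = 25.2 mL/min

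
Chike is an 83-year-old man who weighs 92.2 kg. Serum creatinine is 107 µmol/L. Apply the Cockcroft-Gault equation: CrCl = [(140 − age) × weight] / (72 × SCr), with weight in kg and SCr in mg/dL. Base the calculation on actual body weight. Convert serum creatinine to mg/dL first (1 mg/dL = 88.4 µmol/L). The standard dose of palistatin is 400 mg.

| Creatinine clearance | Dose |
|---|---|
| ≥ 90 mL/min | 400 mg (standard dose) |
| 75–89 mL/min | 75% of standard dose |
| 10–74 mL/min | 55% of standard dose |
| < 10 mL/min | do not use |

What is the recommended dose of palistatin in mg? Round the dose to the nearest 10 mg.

220 mg

SCr = 107 / 88.4 = 1.21 mg/dL
CrCl = (140 − 83) × 92.2 / (72 × 1.21) = 5255.4 / 87.12 ≈ 60.3 mL/min
CrCl ≈ 60 mL/min → bracket 10–74 mL/min.
55% of 400 mg = 220 mg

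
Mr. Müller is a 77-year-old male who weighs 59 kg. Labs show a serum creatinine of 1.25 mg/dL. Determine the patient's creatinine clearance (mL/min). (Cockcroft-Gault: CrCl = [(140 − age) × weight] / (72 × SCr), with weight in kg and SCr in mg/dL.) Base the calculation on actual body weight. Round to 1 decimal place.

CrCl = (140 − 77) × 59 / (72 × 1.25) = 3717.0 / 90.00 ≈ 41.3 mL/min

41.3 mL/min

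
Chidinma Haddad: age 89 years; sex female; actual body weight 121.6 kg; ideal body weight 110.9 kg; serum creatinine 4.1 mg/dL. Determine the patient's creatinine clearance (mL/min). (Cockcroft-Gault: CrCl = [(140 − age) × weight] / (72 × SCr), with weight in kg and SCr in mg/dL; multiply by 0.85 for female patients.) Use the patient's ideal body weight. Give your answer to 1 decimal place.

CrCl = (140 − 89) × 110.9 / (72 × 4.1) × 0.85 = 5655.9 / 295.20 × 0.85 ≈ 16.3 mL/min

16.3 mL/min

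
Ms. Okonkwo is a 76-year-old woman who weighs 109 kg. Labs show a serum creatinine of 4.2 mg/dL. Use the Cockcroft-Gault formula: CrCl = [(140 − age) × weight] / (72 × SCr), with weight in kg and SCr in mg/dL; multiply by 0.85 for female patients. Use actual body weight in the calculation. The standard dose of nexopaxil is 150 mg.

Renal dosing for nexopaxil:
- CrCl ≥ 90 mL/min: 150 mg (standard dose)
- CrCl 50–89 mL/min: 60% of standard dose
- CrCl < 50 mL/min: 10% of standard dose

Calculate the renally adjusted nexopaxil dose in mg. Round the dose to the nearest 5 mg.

15 mg

CrCl = (140 − 76) × 109 / (72 × 4.2) × 0.85 = 6976.0 / 302.40 × 0.85 ≈ 19.6 mL/min
CrCl ≈ 20 mL/min → bracket < 50 mL/min.
10% of 150 mg = 15 mg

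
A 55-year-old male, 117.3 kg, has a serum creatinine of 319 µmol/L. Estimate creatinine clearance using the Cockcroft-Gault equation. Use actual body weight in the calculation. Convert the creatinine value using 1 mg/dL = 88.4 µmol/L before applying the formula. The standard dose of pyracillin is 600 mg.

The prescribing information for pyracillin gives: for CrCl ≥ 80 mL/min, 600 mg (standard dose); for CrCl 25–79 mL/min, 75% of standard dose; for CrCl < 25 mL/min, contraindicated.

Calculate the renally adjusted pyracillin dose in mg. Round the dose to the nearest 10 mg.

SCr = 319 / 88.4 = 3.609 mg/dL
CrCl = (140 − 55) × 117.3 / (72 × 3.609) = 9970.5 / 259.85 ≈ 38.4 mL/min
CrCl ≈ 38 mL/min → bracket 25–79 mL/min.
75% of 600 mg = 450 mg

450 mg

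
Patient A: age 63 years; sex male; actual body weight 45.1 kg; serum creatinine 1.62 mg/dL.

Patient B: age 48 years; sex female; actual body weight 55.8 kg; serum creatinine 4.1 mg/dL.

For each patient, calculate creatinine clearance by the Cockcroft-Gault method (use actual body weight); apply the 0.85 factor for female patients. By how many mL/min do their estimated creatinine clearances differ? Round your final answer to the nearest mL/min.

Patient A: CrCl = (140 − 63) × 45.1 / (72 × 1.62) = 3472.7 / 116.64 ≈ 29.8 mL/min
Patient B: CrCl = (140 − 48) × 55.8 / (72 × 4.1) × 0.85 = 5133.6 / 295.20 × 0.85 ≈ 14.8 mL/min
|29.8 − 14.8| = 15.0 mL/min

15 mL/min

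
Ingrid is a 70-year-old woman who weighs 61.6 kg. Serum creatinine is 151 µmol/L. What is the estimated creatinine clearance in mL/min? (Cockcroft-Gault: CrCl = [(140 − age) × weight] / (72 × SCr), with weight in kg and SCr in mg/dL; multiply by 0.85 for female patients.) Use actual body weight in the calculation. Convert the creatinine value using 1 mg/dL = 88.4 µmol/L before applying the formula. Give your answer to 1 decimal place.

29.8 mL/min

SCr = 151 / 88.4 = 1.708 mg/dL
CrCl = (140 − 70) × 61.6 / (72 × 1.708) × 0.85 = 4312.0 / 122.98 × 0.85 ≈ 29.8 mL/min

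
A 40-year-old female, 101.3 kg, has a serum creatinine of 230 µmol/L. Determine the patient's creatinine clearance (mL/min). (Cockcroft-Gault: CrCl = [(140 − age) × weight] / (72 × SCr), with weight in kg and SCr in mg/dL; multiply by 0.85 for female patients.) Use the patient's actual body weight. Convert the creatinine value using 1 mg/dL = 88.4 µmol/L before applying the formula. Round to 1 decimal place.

46.0 mL/min

SCr = 230 / 88.4 = 2.602 mg/dL
CrCl = (140 − 40) × 101.3 / (72 × 2.602) × 0.85 = 10130.0 / 187.34 × 0.85 ≈ 46.0 mL/min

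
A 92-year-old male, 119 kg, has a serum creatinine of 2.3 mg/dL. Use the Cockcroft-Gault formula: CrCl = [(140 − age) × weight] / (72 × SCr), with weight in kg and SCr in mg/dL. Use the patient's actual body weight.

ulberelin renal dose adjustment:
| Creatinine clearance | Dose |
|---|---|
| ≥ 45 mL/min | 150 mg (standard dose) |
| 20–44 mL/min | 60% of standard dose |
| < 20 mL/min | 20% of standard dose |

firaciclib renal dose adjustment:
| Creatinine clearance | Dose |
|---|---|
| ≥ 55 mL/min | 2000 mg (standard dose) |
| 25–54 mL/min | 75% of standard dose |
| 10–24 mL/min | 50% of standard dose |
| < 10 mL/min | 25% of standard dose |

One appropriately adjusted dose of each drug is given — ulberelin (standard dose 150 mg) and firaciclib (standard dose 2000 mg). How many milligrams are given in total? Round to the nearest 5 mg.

CrCl = (140 − 92) × 119 / (72 × 2.3) = 5712.0 / 165.60 ≈ 34.5 mL/min
CrCl ≈ 34 mL/min.
ulberelin: 20–44 mL/min → 60% of 150 mg = 90 mg.
firaciclib: 25–54 mL/min → 75% of 2000 mg = 1500 mg.
Total = 90 + 1500 = 1590 mg.

1590 mg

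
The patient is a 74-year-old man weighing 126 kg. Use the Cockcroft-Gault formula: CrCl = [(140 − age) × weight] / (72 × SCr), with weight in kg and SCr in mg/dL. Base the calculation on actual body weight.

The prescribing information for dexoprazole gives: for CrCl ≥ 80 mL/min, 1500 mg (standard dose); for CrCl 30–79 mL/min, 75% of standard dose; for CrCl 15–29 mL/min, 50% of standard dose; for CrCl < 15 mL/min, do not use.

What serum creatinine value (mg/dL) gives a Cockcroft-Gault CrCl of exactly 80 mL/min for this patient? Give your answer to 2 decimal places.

Standard dose requires CrCl ≥ 80 mL/min.
Set (140 − 74) × 126 / (72 × SCr) = 80
SCr = (140 − 74) × 126 / (72 × 80) = 1.444 mg/dL

1.44 mg/dL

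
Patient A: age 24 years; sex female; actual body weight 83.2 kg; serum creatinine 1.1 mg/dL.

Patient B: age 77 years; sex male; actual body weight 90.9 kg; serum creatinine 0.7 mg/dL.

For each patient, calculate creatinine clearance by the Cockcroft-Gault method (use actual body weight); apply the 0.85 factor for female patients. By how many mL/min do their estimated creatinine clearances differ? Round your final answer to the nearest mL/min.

10 mL/min

Patient A: CrCl = (140 − 24) × 83.2 / (72 × 1.1) × 0.85 = 9651.2 / 79.20 × 0.85 ≈ 103.6 mL/min
Patient B: CrCl = (140 − 77) × 90.9 / (72 × 0.7) = 5726.7 / 50.40 ≈ 113.6 mL/min
|103.6 − 113.6| = 10.0 mL/min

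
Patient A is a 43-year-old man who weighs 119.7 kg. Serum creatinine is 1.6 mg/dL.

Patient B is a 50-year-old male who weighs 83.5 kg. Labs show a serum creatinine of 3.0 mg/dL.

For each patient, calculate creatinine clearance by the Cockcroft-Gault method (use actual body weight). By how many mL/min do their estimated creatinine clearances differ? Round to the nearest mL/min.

Patient A: CrCl = (140 − 43) × 119.7 / (72 × 1.6) = 11610.9 / 115.20 ≈ 100.8 mL/min
Patient B: CrCl = (140 − 50) × 83.5 / (72 × 3) = 7515.0 / 216.00 ≈ 34.8 mL/min
|100.8 − 34.8| = 66.0 mL/min

66 mL/min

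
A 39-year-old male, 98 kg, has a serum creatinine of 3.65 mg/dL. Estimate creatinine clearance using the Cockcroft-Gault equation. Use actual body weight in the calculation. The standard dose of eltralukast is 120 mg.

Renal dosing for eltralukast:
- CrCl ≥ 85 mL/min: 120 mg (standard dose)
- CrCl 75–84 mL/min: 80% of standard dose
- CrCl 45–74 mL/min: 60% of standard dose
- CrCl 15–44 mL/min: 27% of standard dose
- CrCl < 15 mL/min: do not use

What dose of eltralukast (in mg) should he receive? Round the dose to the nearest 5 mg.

CrCl = (140 − 39) × 98 / (72 × 3.65) = 9898.0 / 262.80 ≈ 37.7 mL/min
CrCl ≈ 38 mL/min → bracket 15–44 mL/min.
27% of 120 mg = 32.4 mg → 30 mg

30 mg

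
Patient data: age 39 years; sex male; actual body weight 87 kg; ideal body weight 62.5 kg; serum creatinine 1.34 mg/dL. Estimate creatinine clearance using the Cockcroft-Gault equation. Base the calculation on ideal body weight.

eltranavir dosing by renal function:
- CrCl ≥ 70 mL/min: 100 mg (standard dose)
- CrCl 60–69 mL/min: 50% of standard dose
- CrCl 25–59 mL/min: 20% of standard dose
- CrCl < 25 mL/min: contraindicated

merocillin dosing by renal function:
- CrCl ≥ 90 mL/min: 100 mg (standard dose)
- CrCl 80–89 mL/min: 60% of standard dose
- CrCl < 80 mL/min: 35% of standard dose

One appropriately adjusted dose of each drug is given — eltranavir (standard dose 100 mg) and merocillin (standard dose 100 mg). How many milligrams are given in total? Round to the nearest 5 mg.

CrCl = (140 − 39) × 62.5 / (72 × 1.34) = 6312.5 / 96.48 ≈ 65.4 mL/min
CrCl ≈ 65 mL/min.
eltranavir: 60–69 mL/min → 50% of 100 mg = 50 mg.
merocillin: < 80 mL/min → 35% of 100 mg = 35 mg.
Total = 50 + 35 = 85 mg.

85 mg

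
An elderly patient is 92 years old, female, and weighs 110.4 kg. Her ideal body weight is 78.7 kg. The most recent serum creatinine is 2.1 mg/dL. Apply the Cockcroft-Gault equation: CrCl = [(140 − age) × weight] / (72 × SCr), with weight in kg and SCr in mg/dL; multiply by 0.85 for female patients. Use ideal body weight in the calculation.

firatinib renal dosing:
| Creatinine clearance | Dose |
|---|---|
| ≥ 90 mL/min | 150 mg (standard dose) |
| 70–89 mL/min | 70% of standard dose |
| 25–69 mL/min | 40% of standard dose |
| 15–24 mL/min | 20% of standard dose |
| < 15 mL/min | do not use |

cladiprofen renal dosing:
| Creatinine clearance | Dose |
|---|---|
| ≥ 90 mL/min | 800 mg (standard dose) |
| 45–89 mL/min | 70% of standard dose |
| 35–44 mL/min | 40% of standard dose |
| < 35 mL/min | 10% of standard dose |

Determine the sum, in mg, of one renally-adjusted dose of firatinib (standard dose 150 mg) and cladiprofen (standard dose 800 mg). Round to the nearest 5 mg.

CrCl = (140 − 92) × 78.7 / (72 × 2.1) × 0.85 = 3777.6 / 151.20 × 0.85 ≈ 21.2 mL/min
CrCl ≈ 21 mL/min.
firatinib: 15–24 mL/min → 20% of 150 mg = 30 mg.
cladiprofen: < 35 mL/min → 10% of 800 mg = 80 mg.
Total = 30 + 80 = 110 mg.

110 mg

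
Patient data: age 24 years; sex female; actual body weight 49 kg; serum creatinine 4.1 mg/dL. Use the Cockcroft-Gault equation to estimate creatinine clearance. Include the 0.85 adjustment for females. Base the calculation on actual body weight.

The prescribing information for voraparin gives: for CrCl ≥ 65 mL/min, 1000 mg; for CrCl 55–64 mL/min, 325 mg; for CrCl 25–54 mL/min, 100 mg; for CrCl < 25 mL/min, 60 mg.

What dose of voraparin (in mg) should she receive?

CrCl = (140 − 24) × 49 / (72 × 4.1) × 0.85 = 5684.0 / 295.20 × 0.85 ≈ 16.4 mL/min
CrCl ≈ 16 mL/min → bracket < 25 mL/min.
Dose for this bracket: 60 mg.

60 mg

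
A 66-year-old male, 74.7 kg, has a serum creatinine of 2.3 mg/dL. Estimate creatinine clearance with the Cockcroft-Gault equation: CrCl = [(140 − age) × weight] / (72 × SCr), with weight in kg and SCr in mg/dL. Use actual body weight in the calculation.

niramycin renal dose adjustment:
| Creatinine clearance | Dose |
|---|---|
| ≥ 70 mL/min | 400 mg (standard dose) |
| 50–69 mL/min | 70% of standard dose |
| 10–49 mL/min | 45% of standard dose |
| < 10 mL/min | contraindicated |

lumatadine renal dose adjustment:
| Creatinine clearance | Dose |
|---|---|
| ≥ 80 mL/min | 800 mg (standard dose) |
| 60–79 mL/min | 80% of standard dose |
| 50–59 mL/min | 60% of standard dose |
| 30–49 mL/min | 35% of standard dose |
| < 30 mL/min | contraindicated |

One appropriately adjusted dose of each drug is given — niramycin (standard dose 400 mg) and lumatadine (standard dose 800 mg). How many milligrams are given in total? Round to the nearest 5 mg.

CrCl = (140 − 66) × 74.7 / (72 × 2.3) = 5527.8 / 165.60 ≈ 33.4 mL/min
CrCl ≈ 33 mL/min.
niramycin: 10–49 mL/min → 45% of 400 mg = 180 mg.
lumatadine: 30–49 mL/min → 35% of 800 mg = 280 mg.
Total = 180 + 280 = 460 mg.

460 mg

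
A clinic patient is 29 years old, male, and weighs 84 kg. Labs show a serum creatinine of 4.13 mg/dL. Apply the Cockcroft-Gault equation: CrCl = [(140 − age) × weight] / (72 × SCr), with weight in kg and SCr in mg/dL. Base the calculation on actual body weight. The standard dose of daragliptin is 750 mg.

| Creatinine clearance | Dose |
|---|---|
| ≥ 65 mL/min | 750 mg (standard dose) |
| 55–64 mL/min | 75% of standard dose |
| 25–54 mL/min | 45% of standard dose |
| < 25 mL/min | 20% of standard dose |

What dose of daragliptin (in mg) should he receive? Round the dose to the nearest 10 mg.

340 mg

CrCl = (140 − 29) × 84 / (72 × 4.13) = 9324.0 / 297.36 ≈ 31.4 mL/min
CrCl ≈ 31 mL/min → bracket 25–54 mL/min.
45% of 750 mg = 337.5 mg → 340 mg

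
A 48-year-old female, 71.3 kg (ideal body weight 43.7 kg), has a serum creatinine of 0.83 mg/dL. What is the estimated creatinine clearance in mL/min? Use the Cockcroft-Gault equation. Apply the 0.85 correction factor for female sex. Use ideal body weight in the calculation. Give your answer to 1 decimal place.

57.2 mL/min

CrCl = (140 − 48) × 43.7 / (72 × 0.83) × 0.85 = 4020.4 / 59.76 × 0.85 ≈ 57.2 mL/min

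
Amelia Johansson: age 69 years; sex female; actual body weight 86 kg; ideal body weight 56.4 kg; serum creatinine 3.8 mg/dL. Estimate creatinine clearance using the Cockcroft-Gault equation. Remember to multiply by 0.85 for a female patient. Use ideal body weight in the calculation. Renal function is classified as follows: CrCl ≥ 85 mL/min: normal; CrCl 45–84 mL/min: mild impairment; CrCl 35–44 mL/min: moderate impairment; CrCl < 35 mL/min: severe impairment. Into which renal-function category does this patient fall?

severe impairment

CrCl = (140 − 69) × 56.4 / (72 × 3.8) × 0.85 = 4004.4 / 273.60 × 0.85 ≈ 12.4 mL/min
12 mL/min falls in the 'severe impairment' range.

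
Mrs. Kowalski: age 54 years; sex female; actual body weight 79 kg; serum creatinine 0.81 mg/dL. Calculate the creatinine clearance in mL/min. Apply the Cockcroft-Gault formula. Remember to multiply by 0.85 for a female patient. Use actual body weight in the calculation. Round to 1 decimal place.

CrCl = (140 − 54) × 79 / (72 × 0.81) × 0.85 = 6794.0 / 58.32 × 0.85 ≈ 99.0 mL/min

99.0 mL/min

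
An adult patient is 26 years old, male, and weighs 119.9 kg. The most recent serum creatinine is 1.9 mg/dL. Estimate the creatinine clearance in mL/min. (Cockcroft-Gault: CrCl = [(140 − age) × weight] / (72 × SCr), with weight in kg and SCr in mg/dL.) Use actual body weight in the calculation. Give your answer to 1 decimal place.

99.9 mL/min

CrCl = (140 − 26) × 119.9 / (72 × 1.9) = 13668.6 / 136.80 ≈ 99.9 mL/min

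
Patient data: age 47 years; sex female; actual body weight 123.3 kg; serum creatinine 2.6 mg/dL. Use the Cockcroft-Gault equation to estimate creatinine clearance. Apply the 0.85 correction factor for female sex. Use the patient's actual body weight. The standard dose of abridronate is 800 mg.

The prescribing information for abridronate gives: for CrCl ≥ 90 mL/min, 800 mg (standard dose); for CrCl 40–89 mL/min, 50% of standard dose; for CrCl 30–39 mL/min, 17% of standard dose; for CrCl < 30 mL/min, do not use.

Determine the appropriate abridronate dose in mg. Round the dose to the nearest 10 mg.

400 mg

CrCl = (140 − 47) × 123.3 / (72 × 2.6) × 0.85 = 11466.9 / 187.20 × 0.85 ≈ 52.1 mL/min
CrCl ≈ 52 mL/min → bracket 40–89 mL/min.
50% of 800 mg = 400 mg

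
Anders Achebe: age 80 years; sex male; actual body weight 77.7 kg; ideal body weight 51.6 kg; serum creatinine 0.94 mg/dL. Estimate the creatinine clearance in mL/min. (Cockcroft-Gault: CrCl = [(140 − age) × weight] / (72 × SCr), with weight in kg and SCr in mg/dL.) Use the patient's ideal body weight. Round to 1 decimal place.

45.7 mL/min

CrCl = (140 − 80) × 51.6 / (72 × 0.94) = 3096.0 / 67.68 ≈ 45.7 mL/min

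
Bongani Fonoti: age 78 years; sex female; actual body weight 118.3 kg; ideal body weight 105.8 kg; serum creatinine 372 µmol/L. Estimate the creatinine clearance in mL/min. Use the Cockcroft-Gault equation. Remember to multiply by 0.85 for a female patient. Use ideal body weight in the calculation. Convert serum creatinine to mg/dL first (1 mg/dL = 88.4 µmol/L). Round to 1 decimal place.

18.4 mL/min

SCr = 372 / 88.4 = 4.208 mg/dL
CrCl = (140 − 78) × 105.8 / (72 × 4.208) × 0.85 = 6559.6 / 302.98 × 0.85 ≈ 18.4 mL/min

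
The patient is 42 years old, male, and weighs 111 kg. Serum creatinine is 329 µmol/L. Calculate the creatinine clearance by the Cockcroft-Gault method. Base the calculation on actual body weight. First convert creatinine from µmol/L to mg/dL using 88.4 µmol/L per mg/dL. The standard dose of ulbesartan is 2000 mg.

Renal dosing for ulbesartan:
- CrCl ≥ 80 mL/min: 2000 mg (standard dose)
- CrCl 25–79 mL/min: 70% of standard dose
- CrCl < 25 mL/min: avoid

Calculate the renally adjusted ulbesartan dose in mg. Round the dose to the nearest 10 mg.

SCr = 329 / 88.4 = 3.722 mg/dL
CrCl = (140 − 42) × 111 / (72 × 3.722) = 10878.0 / 267.98 ≈ 40.6 mL/min
CrCl ≈ 41 mL/min → bracket 25–79 mL/min.
70% of 2000 mg = 1400 mg

1400 mg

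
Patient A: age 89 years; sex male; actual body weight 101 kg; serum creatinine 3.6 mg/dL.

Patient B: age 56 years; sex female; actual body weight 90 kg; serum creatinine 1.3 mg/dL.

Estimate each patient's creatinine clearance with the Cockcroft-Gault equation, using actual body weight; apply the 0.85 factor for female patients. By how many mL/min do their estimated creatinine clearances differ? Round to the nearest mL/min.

Patient A: CrCl = (140 − 89) × 101 / (72 × 3.6) = 5151.0 / 259.20 ≈ 19.9 mL/min
Patient B: CrCl = (140 − 56) × 90 / (72 × 1.3) × 0.85 = 7560.0 / 93.60 × 0.85 ≈ 68.7 mL/min
|19.9 − 68.7| = 48.8 mL/min

49 mL/min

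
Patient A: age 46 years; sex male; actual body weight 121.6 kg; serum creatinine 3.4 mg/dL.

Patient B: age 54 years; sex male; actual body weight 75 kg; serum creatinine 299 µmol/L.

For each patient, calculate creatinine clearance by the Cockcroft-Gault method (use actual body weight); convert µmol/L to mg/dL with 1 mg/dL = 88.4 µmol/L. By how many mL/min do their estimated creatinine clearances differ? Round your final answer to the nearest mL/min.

20 mL/min

Patient A: CrCl = (140 − 46) × 121.6 / (72 × 3.4) = 11430.4 / 244.80 ≈ 46.7 mL/min
Patient B: SCr = 299 / 88.4 = 3.382 mg/dL
Patient B: CrCl = (140 − 54) × 75 / (72 × 3.382) = 6450.0 / 243.50 ≈ 26.5 mL/min
|46.7 − 26.5| = 20.2 mL/min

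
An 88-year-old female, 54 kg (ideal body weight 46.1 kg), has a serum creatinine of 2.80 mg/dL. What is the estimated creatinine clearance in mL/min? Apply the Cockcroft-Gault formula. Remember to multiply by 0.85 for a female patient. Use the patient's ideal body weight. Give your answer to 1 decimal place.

10.1 mL/min

CrCl = (140 − 88) × 46.1 / (72 × 2.8) × 0.85 = 2397.2 / 201.60 × 0.85 ≈ 10.1 mL/min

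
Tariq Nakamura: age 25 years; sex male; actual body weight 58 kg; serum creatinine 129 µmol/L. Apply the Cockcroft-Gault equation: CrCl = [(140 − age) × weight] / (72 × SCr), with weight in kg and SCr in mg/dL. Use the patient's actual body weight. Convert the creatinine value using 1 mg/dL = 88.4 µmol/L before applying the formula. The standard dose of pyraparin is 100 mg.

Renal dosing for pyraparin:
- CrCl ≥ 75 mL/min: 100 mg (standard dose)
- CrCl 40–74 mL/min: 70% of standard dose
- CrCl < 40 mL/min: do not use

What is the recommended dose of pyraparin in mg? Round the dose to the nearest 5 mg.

SCr = 129 / 88.4 = 1.459 mg/dL
CrCl = (140 − 25) × 58 / (72 × 1.459) = 6670.0 / 105.05 ≈ 63.5 mL/min
CrCl ≈ 63 mL/min → bracket 40–74 mL/min.
70% of 100 mg = 70 mg

70 mg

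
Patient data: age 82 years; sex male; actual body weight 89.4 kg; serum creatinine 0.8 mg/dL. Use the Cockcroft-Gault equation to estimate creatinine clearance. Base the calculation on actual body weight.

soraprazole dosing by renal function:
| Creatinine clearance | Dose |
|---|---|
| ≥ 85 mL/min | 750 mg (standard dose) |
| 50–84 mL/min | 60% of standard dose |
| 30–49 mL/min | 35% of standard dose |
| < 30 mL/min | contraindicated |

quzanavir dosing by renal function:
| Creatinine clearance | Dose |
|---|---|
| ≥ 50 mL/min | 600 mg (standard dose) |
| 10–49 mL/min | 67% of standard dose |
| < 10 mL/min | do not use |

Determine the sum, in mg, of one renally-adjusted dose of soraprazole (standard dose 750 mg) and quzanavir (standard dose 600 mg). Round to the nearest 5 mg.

1350 mg

CrCl = (140 − 82) × 89.4 / (72 × 0.8) = 5185.2 / 57.60 ≈ 90.0 mL/min
CrCl ≈ 90 mL/min.
soraprazole: ≥ 85 mL/min → 100% of 750 mg = 750 mg.
quzanavir: ≥ 50 mL/min → 100% of 600 mg = 600 mg.
Total = 750 + 600 = 1350 mg.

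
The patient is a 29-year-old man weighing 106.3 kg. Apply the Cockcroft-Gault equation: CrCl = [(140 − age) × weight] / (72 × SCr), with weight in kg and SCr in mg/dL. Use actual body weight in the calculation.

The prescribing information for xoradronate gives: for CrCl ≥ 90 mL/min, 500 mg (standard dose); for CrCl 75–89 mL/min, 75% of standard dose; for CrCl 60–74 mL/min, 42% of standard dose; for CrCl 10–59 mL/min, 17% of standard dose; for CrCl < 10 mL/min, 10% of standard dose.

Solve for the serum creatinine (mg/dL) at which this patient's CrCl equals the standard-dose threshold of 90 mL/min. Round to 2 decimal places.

1.82 mg/dL

Standard dose requires CrCl ≥ 90 mL/min.
Set (140 − 29) × 106.3 / (72 × SCr) = 90
SCr = (140 − 29) × 106.3 / (72 × 90) = 1.821 mg/dL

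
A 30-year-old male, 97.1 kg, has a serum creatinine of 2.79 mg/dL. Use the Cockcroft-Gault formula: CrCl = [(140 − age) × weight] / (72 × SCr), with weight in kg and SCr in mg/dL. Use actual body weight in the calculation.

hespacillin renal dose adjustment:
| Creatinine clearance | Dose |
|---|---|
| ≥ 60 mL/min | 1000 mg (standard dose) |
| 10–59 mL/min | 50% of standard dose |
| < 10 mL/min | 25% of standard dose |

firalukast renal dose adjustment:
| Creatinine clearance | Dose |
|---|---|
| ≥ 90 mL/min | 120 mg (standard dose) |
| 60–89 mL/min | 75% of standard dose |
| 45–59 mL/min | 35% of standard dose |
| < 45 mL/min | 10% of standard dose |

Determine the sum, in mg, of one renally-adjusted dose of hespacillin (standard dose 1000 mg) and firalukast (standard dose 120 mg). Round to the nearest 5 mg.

540 mg

CrCl = (140 − 30) × 97.1 / (72 × 2.79) = 10681.0 / 200.88 ≈ 53.2 mL/min
CrCl ≈ 53 mL/min.
hespacillin: 10–59 mL/min → 50% of 1000 mg = 500 mg.
firalukast: 45–59 mL/min → 35% of 120 mg = 42 mg.
Total = 500 + 42 = 542 mg.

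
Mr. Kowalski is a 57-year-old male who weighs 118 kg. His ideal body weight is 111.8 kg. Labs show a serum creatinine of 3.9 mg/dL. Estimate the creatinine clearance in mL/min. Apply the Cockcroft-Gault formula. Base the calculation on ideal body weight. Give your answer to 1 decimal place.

33.0 mL/min

CrCl = (140 − 57) × 111.8 / (72 × 3.9) = 9279.4 / 280.80 ≈ 33.0 mL/min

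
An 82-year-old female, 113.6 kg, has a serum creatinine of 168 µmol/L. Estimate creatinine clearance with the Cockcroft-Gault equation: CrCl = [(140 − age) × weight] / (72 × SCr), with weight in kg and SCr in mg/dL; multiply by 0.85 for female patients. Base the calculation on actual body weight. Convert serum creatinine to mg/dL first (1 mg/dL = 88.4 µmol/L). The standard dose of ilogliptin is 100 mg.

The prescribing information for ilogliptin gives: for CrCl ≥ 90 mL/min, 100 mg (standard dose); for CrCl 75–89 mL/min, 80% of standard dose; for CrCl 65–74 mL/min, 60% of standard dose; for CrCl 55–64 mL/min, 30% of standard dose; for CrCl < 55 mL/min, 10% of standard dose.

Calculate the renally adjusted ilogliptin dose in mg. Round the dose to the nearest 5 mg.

10 mg

SCr = 168 / 88.4 = 1.9 mg/dL
CrCl = (140 − 82) × 113.6 / (72 × 1.9) × 0.85 = 6588.8 / 136.80 × 0.85 ≈ 40.9 mL/min
CrCl ≈ 41 mL/min → bracket < 55 mL/min.
10% of 100 mg = 10 mg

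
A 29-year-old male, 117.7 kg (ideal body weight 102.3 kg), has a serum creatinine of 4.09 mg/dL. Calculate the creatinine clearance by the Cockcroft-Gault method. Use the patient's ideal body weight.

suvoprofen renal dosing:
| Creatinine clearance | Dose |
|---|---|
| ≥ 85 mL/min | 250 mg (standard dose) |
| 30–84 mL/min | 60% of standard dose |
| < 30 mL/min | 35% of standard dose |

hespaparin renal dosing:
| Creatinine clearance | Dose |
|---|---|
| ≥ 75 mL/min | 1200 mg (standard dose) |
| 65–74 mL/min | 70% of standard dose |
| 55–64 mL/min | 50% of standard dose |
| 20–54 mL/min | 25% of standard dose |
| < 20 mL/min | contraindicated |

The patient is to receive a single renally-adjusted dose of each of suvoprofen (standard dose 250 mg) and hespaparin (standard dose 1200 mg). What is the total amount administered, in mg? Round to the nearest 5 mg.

CrCl = (140 − 29) × 102.3 / (72 × 4.09) = 11355.3 / 294.48 ≈ 38.6 mL/min
CrCl ≈ 39 mL/min.
suvoprofen: 30–84 mL/min → 60% of 250 mg = 150 mg.
hespaparin: 20–54 mL/min → 25% of 1200 mg = 300 mg.
Total = 150 + 300 = 450 mg.

450 mg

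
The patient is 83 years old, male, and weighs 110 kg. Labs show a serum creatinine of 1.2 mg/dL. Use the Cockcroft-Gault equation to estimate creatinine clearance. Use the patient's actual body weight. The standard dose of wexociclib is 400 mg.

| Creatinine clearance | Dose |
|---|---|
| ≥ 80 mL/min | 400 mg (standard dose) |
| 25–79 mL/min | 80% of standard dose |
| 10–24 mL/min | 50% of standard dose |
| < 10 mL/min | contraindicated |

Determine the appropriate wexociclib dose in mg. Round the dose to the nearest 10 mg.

320 mg

CrCl = (140 − 83) × 110 / (72 × 1.2) = 6270.0 / 86.40 ≈ 72.6 mL/min
CrCl ≈ 73 mL/min → bracket 25–79 mL/min.
80% of 400 mg = 320 mg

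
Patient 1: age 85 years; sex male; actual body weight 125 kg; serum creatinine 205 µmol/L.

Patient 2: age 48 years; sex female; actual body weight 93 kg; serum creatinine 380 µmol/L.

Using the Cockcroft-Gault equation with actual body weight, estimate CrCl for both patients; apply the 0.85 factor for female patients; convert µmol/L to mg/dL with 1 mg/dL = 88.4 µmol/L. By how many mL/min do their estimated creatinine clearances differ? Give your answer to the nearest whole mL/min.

18 mL/min

Patient 1: SCr = 205 / 88.4 = 2.319 mg/dL
Patient 1: CrCl = (140 − 85) × 125 / (72 × 2.319) = 6875.0 / 166.97 ≈ 41.2 mL/min
Patient 2: SCr = 380 / 88.4 = 4.299 mg/dL
Patient 2: CrCl = (140 − 48) × 93 / (72 × 4.299) × 0.85 = 8556.0 / 309.53 × 0.85 ≈ 23.5 mL/min
|41.2 − 23.5| = 17.7 mL/min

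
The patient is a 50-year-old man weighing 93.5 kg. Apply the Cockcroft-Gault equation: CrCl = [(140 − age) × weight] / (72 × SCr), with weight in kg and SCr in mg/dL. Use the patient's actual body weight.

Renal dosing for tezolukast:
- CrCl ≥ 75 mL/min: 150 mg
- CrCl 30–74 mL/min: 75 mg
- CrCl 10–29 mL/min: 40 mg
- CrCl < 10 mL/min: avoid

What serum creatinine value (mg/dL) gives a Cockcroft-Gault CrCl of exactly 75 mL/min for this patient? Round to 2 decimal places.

1.56 mg/dL

Standard dose requires CrCl ≥ 75 mL/min.
Set (140 − 50) × 93.5 / (72 × SCr) = 75
SCr = (140 − 50) × 93.5 / (72 × 75) = 1.558 mg/dL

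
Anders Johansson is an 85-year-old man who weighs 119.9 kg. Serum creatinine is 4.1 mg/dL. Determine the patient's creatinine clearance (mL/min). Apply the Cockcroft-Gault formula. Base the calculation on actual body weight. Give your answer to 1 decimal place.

22.3 mL/min

CrCl = (140 − 85) × 119.9 / (72 × 4.1) = 6594.5 / 295.20 ≈ 22.3 mL/min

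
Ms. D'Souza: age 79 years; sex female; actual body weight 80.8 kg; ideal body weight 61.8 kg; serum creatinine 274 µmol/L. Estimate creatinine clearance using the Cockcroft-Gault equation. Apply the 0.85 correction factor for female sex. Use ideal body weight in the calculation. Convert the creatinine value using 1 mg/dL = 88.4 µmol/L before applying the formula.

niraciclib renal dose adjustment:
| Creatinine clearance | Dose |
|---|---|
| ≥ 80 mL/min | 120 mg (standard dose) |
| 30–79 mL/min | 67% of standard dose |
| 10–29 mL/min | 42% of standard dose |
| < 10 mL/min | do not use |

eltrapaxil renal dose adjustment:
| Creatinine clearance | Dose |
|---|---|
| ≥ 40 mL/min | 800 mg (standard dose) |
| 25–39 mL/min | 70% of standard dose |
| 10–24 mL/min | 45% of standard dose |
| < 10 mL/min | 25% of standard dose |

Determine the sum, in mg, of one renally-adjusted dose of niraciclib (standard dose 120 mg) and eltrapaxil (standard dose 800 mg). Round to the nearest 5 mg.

410 mg

SCr = 274 / 88.4 = 3.1 mg/dL
CrCl = (140 − 79) × 61.8 / (72 × 3.1) × 0.85 = 3769.8 / 223.20 × 0.85 ≈ 14.4 mL/min
CrCl ≈ 14 mL/min.
niraciclib: 10–29 mL/min → 42% of 120 mg = 50.4 mg.
eltrapaxil: 10–24 mL/min → 45% of 800 mg = 360 mg.
Total = 50.4 + 360 = 410.4 mg.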